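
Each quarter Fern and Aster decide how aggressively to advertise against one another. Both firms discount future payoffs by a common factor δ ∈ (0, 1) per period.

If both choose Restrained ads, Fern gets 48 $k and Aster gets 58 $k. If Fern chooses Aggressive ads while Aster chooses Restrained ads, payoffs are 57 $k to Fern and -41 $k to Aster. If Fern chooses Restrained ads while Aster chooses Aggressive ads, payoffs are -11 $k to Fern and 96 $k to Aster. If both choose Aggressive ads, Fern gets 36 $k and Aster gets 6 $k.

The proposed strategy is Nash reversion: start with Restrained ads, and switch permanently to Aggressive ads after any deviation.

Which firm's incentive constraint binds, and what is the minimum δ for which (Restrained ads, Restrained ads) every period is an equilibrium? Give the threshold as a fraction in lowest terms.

Fern; δ ≥ 3/7

Fern: cooperation gives 48 each period; deviation gives 57 once then 36 forever.
  48/(1−δ) ≥ 57 + 36δ/(1−δ) ⇒ δ ≥ 9/21 = 3/7.
Aster: cooperation gives 58 each period; deviation gives 96 once then 6 forever.
  δ ≥ 38/90 = 19/45.
Both must hold, so the binding constraint is Fern's: δ ≥ 3/7.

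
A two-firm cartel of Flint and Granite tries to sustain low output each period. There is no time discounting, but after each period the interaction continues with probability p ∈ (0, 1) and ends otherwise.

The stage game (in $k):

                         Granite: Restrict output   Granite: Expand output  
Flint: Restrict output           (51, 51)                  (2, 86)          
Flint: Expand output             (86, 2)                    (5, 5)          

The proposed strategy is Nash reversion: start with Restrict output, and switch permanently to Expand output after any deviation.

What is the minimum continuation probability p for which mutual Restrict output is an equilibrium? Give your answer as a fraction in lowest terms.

With no time discounting, the continuation probability p plays the role of the discount factor.
Grim-trigger IC: 51/(1−p) ≥ 86 + 5p/(1−p) ⇒ p ≥ (86−51)/(86−5) = 35/81.

35/81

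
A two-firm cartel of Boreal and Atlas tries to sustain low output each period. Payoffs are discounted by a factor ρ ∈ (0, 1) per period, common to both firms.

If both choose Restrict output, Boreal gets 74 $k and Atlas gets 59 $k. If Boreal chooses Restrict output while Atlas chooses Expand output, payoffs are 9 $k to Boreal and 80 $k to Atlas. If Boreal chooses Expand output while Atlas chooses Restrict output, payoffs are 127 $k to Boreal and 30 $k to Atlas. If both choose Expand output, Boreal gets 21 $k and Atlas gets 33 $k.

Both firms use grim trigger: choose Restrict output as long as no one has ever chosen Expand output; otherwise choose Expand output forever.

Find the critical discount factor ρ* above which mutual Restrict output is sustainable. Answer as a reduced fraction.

Boreal: cooperation gives 74 each period; deviation gives 127 once then 21 forever.
  74/(1−ρ) ≥ 127 + 21ρ/(1−ρ) ⇒ ρ ≥ 53/106 = 1/2.
Atlas: cooperation gives 59 each period; deviation gives 80 once then 33 forever.
  ρ ≥ 21/47.
Both must hold, so the binding constraint is Boreal's: ρ ≥ 1/2.

1/2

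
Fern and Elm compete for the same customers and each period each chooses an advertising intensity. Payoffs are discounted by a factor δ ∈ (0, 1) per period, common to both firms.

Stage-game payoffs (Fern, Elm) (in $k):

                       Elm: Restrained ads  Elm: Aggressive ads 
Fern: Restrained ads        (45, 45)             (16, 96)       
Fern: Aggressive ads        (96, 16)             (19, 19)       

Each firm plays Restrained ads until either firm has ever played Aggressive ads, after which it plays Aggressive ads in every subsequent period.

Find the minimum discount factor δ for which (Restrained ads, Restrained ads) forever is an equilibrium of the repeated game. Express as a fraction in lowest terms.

45/(1−δ) ≥ 96 + 19δ/(1−δ)
45 ≥ 96 − 77δ
δ ≥ 51/77.

51/77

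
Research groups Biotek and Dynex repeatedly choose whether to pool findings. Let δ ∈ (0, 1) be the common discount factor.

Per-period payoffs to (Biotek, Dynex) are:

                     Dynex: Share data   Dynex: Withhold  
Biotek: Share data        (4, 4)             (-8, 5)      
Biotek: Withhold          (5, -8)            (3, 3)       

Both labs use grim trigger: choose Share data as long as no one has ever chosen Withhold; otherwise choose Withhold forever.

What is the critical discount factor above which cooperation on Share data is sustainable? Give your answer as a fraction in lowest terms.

One-period gain from deviating is 5 − 4 = 1. The loss is 4 − 3 = 1 in every subsequent period, with present value 1·δ/(1−δ).
Deviation is unprofitable when 1·δ/(1−δ) ≥ 1, i.e. δ/(1−δ) ≥ 1.
Equivalently δ ≥ 1/(1+1) = 1/2.

1/2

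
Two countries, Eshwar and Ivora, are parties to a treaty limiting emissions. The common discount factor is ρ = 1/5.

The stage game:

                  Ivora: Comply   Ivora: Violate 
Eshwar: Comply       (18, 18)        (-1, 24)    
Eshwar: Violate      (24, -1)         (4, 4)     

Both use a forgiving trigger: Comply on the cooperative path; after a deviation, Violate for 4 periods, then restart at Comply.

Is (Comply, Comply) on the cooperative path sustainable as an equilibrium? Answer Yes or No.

A one-shot deviation gives 24 now, then 4 for 4 periods, then back to 18.
Gain from deviating: (24−18) today; loss: (18−4) in each of the next 4 periods.
No-deviation condition: (18−4)(ρ+…+ρ^4) ≥ 24−18, i.e. ρ+…+ρ^4 ≥ 3/7.
At ρ = 1/5: ρ+…+ρ^4 = 0.2496 < 0.4286.
So cooperation is not sustainable.

No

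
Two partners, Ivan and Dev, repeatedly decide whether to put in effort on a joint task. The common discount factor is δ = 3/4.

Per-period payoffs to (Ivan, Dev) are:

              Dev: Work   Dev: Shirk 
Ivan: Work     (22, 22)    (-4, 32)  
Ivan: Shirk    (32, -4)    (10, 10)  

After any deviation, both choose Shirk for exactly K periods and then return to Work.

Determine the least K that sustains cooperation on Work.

IC: δ(1−δ^K)/(1−δ) ≥ (32−22)/(22−10) = 5/6.
With δ = 3/4: need 1 − δ^K ≥ 5/6·(1−3/4)/(3/4), i.e. δ^K ≤ 0.7222.
Since (3/4)^1 = 0.7500 and (3/4)^2 = 0.5625, the smallest such K is 2.

2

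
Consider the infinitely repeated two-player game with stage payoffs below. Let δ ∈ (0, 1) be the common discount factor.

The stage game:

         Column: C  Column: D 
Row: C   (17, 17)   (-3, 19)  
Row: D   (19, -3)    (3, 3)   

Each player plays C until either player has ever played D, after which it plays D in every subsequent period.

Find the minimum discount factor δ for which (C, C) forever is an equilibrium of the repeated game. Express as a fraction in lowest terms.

1/8

Cooperation forever yields 17 each period: 17/(1−δ).
Deviating yields 19 once, then 3 forever: 19 + 3δ/(1−δ).
No profitable deviation requires 17/(1−δ) ≥ 19 + 3δ/(1−δ).
Multiplying by (1−δ): 17 ≥ 19(1−δ) + 3δ = 19 − 16δ.
So 16δ ≥ 2, i.e. δ ≥ 2/16 = 1/8.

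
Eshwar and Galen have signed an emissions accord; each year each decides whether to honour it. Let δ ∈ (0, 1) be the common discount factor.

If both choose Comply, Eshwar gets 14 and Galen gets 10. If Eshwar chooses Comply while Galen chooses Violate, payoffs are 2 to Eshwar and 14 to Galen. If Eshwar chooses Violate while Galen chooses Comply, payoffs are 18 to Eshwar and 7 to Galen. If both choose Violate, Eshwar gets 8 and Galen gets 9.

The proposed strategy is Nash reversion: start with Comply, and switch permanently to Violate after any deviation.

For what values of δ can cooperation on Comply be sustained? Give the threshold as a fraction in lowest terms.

For Eshwar: deviation gain 18−14 = 4, per-period punishment loss 14−8 = 6. IC gives δ ≥ 4/10 = 2/5.
For Galen: gain 4, loss 1 per period, so δ ≥ 4/5.
The tighter constraint is Galen's, so cooperation needs δ ≥ 4/5.

4/5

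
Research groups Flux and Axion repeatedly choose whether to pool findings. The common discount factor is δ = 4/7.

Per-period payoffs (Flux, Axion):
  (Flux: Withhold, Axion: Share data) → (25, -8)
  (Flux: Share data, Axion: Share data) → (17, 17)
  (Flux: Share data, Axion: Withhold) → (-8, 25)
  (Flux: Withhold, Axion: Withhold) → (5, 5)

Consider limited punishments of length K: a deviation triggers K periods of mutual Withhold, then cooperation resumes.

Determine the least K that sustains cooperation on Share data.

2

IC: δ(1−δ^K)/(1−δ) ≥ (25−17)/(17−5) = 2/3.
With δ = 4/7: need 1 − δ^K ≥ 2/3·(1−4/7)/(4/7), i.e. δ^K ≤ 0.5000.
Since (4/7)^1 = 0.5714 and (4/7)^2 = 0.3265, the smallest such K is 2.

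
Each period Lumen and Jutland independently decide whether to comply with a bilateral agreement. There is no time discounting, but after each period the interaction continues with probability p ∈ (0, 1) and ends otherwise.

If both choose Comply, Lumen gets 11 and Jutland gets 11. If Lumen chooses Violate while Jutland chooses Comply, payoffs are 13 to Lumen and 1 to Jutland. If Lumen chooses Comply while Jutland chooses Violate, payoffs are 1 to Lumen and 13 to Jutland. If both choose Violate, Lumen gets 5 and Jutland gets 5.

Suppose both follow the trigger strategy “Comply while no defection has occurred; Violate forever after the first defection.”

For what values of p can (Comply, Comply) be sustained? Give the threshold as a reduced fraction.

With no time discounting, the continuation probability p plays the role of the discount factor.
Grim-trigger IC: 11/(1−p) ≥ 13 + 5p/(1−p) ⇒ p ≥ (13−11)/(13−5) = 1/4.

1/4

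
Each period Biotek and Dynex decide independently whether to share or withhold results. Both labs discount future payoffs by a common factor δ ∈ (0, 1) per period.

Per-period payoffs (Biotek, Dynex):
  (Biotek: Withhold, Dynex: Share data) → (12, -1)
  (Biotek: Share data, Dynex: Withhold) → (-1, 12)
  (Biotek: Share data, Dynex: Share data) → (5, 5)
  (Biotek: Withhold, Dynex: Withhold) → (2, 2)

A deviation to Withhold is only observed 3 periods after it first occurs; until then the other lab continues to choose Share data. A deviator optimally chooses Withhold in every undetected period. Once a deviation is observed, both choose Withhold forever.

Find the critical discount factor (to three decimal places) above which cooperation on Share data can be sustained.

Deviating for the 3 undetected periods gains 12−5 = 7 per period over cooperation, then loses 5−2 = 3 per period forever once punishment starts.
Gain: 7(1 + δ + … + δ^2); loss: 3·δ^3/(1−δ).
No profitable deviation ⇔ 7(1−δ^3) ≤ 3·δ^3, i.e. δ^3 ≥ 7/(7+3) = 7/10.
Hence δ ≥ (7/10)^(1/3) ≈ 0.888.

0.888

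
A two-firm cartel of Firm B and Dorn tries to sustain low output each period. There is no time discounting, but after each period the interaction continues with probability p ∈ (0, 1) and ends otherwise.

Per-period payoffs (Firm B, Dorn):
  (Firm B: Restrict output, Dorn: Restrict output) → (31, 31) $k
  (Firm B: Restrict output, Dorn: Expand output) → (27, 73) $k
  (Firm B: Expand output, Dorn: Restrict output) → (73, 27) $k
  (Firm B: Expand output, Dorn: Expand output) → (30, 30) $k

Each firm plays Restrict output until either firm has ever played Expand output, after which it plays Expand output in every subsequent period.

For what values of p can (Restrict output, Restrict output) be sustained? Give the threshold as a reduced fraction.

Expected cooperation value is 31 + p·31 + p²·31 + … = 31/(1−p); deviation gives 73 + p·30/(1−p).
31 ≥ 73(1−p) + 30p ⇒ 43p ≥ 42 ⇒ p ≥ 42/43.

42/43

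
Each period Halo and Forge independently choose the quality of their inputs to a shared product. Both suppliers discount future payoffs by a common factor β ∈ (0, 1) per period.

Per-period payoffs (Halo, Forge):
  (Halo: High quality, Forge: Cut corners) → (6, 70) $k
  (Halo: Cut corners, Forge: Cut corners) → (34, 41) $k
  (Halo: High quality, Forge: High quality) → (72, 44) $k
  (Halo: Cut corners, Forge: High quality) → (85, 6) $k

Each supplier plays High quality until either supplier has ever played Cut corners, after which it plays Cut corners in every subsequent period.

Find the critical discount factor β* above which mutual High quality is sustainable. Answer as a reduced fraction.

Halo: cooperation gives 72 each period; deviation gives 85 once then 34 forever.
  72/(1−β) ≥ 85 + 34β/(1−β) ⇒ β ≥ 13/51.
Forge: cooperation gives 44 each period; deviation gives 70 once then 41 forever.
  β ≥ 26/29.
Both must hold, so the binding constraint is Forge's: β ≥ 26/29.

26/29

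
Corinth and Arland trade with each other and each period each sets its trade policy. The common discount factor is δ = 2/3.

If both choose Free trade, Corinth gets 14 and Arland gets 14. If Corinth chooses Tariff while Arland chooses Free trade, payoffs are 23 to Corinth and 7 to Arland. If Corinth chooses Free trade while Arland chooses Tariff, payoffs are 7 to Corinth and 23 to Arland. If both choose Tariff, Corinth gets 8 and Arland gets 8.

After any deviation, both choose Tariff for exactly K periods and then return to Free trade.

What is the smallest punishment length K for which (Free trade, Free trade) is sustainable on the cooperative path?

IC: δ(1−δ^K)/(1−δ) ≥ (23−14)/(14−8) = 3/2.
With δ = 2/3: need 1 − δ^K ≥ 3/2·(1−2/3)/(2/3), i.e. δ^K ≤ 0.2500.
Since (2/3)^3 = 0.2963 and (2/3)^4 = 0.1975, the smallest such K is 4.

4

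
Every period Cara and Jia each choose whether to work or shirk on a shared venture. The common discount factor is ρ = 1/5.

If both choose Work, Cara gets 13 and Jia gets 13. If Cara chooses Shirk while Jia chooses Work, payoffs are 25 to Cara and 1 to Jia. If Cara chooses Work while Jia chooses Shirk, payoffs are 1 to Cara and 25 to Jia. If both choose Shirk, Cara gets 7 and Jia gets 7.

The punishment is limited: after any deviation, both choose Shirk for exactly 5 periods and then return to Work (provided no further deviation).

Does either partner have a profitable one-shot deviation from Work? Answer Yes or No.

Yes

A one-shot deviation gives 25 now, then 7 for 5 periods, then back to 13.
Gain from deviating: (25−13) today; loss: (13−7) in each of the next 5 periods.
No-deviation condition: (13−7)(ρ+…+ρ^5) ≥ 25−13, i.e. ρ+…+ρ^5 ≥ 2.
At ρ = 1/5: ρ+…+ρ^5 = 0.2499 < 2.0000.
So cooperation is not sustainable.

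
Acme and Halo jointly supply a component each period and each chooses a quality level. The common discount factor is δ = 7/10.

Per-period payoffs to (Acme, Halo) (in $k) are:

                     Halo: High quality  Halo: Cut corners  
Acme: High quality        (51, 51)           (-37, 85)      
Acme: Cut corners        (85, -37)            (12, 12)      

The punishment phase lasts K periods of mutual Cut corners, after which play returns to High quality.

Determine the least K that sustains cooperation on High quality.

IC: δ(1−δ^K)/(1−δ) ≥ (85−51)/(51−12) = 34/39.
With δ = 7/10: need 1 − δ^K ≥ 34/39·(1−7/10)/(7/10), i.e. δ^K ≤ 0.6264.
Since (7/10)^1 = 0.7000 and (7/10)^2 = 0.4900, the smallest such K is 2.

2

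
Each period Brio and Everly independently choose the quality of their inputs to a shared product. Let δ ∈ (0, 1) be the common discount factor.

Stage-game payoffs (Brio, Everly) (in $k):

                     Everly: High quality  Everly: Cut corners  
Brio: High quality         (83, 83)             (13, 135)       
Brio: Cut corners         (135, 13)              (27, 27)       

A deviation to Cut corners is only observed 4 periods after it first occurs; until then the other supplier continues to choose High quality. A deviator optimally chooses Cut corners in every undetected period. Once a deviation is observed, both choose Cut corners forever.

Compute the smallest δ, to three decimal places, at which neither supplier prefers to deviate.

0.833

Deviating for the 4 undetected periods gains 135−83 = 52 per period over cooperation, then loses 83−27 = 56 per period forever once punishment starts.
Gain: 52(1 + δ + … + δ^3); loss: 56·δ^4/(1−δ).
No profitable deviation ⇔ 52(1−δ^4) ≤ 56·δ^4, i.e. δ^4 ≥ 52/(52+56) = 13/27.
Hence δ ≥ (13/27)^(1/4) ≈ 0.833.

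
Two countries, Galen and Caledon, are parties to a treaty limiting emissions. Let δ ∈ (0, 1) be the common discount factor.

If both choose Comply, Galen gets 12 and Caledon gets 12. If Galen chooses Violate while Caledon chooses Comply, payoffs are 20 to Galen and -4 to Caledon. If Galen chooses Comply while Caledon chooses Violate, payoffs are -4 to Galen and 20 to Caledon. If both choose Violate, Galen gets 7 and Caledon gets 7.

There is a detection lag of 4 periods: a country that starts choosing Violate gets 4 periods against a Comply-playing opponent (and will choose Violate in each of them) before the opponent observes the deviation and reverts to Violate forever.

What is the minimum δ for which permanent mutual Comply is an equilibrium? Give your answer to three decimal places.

0.886

Deviating for the 4 undetected periods gains 20−12 = 8 per period over cooperation, then loses 12−7 = 5 per period forever once punishment starts.
Gain: 8(1 + δ + … + δ^3); loss: 5·δ^4/(1−δ).
No profitable deviation ⇔ 8(1−δ^4) ≤ 5·δ^4, i.e. δ^4 ≥ 8/(8+5) = 8/13.
Hence δ ≥ (8/13)^(1/4) ≈ 0.886.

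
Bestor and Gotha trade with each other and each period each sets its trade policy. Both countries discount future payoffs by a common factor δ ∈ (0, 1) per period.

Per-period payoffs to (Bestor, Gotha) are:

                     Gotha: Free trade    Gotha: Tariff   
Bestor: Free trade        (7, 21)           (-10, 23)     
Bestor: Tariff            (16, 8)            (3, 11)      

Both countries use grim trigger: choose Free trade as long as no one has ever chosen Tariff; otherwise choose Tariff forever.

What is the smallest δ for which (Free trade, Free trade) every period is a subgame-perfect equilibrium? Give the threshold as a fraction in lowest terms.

9/13

For Bestor: deviation gain 16−7 = 9, per-period punishment loss 7−3 = 4. IC gives δ ≥ 9/13.
For Gotha: gain 2, loss 10 per period, so δ ≥ 2/12 = 1/6.
The tighter constraint is Bestor's, so cooperation needs δ ≥ 9/13.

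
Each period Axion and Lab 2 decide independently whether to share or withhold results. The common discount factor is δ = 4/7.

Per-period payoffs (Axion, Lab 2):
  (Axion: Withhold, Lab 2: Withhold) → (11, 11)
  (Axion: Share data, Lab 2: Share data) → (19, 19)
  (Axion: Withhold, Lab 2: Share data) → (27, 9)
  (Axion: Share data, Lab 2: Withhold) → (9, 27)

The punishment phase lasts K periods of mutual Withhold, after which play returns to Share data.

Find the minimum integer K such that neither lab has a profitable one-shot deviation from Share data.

No profitable deviation requires (19−11)(δ+…+δ^K) ≥ 27−19, i.e. δ+…+δ^K ≥ 1 ≈ 1.0000.
With δ = 4/7, the partial sums are K=1: 0.5714, K=2: 0.8980, K=3: 1.0845.
K = 3 is the first length at which the sum reaches 1.0000.

3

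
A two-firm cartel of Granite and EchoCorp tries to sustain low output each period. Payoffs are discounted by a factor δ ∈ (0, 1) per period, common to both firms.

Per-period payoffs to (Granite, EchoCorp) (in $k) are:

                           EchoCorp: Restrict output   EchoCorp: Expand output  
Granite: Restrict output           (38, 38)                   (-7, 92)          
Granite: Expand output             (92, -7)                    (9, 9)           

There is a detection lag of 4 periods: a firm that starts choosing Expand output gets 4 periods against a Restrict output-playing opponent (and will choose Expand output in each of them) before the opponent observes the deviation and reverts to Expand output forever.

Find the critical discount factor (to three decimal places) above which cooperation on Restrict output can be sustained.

A deviator earns 92 for 4 periods, then 9 forever; cooperating earns 38 forever. Multiplying the IC by (1−δ):
38 ≥ 92(1−δ^4) + 9δ^4, so 83·δ^4 ≥ 54 and δ^4 ≥ 54/83.
δ ≥ (54/83)^(1/4) ≈ 0.898.

0.898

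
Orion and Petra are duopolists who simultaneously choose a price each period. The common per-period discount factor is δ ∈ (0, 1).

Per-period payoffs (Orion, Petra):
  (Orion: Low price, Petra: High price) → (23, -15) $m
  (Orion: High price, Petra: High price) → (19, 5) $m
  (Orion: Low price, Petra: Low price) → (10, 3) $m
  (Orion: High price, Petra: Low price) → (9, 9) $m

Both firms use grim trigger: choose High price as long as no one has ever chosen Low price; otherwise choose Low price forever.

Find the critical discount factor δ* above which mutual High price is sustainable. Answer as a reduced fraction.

Orion's threshold: (23−19)/(23−10) = 4/13.
Petra's threshold: (9−5)/(9−3) = 2/3.
4/13 < 2/3, so Petra binds and δ* = 2/3.

2/3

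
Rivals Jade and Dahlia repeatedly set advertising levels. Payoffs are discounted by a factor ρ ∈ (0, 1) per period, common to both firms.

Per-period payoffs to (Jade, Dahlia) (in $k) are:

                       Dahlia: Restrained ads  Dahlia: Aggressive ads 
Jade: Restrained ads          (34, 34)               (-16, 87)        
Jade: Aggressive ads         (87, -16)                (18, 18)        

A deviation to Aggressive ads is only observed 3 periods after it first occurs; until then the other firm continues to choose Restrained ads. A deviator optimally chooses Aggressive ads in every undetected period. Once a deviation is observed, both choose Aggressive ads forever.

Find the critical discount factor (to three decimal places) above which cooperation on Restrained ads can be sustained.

A deviator earns 87 for 3 periods, then 18 forever; cooperating earns 34 forever. Multiplying the IC by (1−ρ):
34 ≥ 87(1−ρ^3) + 18ρ^3, so 69·ρ^3 ≥ 53 and ρ^3 ≥ 53/69.
ρ ≥ (53/69)^(1/3) ≈ 0.916.

0.916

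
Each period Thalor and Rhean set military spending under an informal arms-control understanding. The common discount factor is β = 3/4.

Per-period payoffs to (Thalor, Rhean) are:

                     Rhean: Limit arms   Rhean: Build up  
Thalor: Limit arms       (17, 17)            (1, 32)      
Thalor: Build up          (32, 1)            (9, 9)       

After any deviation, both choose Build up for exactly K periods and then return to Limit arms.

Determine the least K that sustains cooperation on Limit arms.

4

No profitable deviation requires (17−9)(β+…+β^K) ≥ 32−17, i.e. β+…+β^K ≥ 15/8 ≈ 1.8750.
With β = 3/4, the partial sums are K=1: 0.7500, K=2: 1.3125, K=3: 1.7344, K=4: 2.0508.
K = 4 is the first length at which the sum reaches 1.8750.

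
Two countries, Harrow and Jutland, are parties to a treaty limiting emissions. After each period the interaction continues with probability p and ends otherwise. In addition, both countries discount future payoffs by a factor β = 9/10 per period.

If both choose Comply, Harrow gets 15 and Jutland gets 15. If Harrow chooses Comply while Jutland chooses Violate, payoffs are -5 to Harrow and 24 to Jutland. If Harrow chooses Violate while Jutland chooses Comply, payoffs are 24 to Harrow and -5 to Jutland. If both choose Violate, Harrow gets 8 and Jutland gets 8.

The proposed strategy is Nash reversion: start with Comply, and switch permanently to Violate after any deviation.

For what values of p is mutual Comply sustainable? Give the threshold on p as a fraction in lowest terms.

With continuation probability p and discount β, the effective per-period discount factor is βp.
Grim-trigger IC: βp ≥ (24−15)/(24−8) = 9/16.
So p ≥ (9/16)/(9/10) = 5/8.

5/8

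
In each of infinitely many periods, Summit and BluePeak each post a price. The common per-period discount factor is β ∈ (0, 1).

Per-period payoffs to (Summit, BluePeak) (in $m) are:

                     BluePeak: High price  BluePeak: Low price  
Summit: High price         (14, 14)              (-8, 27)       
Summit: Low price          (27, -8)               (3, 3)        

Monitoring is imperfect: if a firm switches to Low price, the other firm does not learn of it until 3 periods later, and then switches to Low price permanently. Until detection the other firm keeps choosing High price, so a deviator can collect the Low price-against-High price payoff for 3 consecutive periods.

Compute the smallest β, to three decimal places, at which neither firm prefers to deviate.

A deviator earns 27 for 3 periods, then 3 forever; cooperating earns 14 forever. Multiplying the IC by (1−β):
14 ≥ 27(1−β^3) + 3β^3, so 24·β^3 ≥ 13 and β^3 ≥ 13/24.
β ≥ (13/24)^(1/3) ≈ 0.815.

0.815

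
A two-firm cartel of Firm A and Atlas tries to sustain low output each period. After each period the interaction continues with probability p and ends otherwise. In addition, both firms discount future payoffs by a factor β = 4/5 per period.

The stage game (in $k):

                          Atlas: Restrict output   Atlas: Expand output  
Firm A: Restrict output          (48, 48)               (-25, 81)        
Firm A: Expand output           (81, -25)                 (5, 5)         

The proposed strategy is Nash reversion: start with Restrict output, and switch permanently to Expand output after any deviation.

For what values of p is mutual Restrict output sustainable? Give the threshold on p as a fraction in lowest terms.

165/304

Expected continuation weight on next period's payoff is β·p = 4/5·p, which plays the role of the discount factor.
Cooperation requires 4/5·p ≥ (81−48)/(81−5) = 33/76, hence p ≥ 165/304.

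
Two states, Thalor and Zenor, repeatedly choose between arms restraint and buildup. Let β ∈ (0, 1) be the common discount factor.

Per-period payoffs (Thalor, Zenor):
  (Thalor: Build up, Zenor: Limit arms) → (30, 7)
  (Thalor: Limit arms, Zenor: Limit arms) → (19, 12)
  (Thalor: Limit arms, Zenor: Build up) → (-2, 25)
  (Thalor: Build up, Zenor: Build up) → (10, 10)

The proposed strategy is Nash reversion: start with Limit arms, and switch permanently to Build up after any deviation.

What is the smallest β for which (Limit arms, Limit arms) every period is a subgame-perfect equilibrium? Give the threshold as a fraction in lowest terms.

13/15

Thalor: cooperation gives 19 each period; deviation gives 30 once then 10 forever.
  19/(1−β) ≥ 30 + 10β/(1−β) ⇒ β ≥ 11/20.
Zenor: cooperation gives 12 each period; deviation gives 25 once then 10 forever.
  β ≥ 13/15.
Both must hold, so the binding constraint is Zenor's: β ≥ 13/15.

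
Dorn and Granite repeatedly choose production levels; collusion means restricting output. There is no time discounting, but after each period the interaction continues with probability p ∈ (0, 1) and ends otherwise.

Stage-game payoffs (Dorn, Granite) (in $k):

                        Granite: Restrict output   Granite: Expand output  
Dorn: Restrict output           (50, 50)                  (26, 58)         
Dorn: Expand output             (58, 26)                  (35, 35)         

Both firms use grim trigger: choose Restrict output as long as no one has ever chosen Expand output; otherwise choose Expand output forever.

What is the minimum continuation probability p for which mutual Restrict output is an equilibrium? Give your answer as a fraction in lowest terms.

8/23

With no time discounting, the continuation probability p plays the role of the discount factor.
Grim-trigger IC: 50/(1−p) ≥ 58 + 35p/(1−p) ⇒ p ≥ (58−50)/(58−35) = 8/23.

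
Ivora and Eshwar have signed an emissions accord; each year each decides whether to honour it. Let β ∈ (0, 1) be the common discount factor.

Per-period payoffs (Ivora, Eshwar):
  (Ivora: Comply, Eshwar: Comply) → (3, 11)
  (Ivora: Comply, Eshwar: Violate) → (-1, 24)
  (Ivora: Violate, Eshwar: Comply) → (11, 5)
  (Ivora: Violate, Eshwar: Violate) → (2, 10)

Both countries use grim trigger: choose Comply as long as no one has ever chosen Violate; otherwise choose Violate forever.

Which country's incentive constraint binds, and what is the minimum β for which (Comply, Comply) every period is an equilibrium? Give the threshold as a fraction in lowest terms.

Eshwar; β ≥ 13/14

For Ivora: deviation gain 11−3 = 8, per-period punishment loss 3−2 = 1. IC gives β ≥ 8/9.
For Eshwar: gain 13, loss 1 per period, so β ≥ 13/14.
The tighter constraint is Eshwar's, so cooperation needs β ≥ 13/14.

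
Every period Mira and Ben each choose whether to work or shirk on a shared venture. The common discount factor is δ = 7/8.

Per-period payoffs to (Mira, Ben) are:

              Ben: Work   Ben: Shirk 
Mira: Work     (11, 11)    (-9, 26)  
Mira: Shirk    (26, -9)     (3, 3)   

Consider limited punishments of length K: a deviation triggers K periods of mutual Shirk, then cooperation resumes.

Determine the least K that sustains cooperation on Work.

IC: δ(1−δ^K)/(1−δ) ≥ (26−11)/(11−3) = 15/8.
With δ = 7/8: need 1 − δ^K ≥ 15/8·(1−7/8)/(7/8), i.e. δ^K ≤ 0.7321.
Since (7/8)^2 = 0.7656 and (7/8)^3 = 0.6699, the smallest such K is 3.

3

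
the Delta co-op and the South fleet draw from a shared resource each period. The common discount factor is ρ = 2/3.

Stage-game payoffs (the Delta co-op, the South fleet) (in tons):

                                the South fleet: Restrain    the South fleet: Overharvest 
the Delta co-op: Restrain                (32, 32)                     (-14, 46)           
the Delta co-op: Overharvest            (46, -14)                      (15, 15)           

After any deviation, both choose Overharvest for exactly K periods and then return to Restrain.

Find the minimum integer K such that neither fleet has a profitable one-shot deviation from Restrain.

2

No profitable deviation requires (32−15)(ρ+…+ρ^K) ≥ 46−32, i.e. ρ+…+ρ^K ≥ 14/17 ≈ 0.8235.
With ρ = 2/3, the partial sums are K=1: 0.6667, K=2: 1.1111.
K = 2 is the first length at which the sum reaches 0.8235.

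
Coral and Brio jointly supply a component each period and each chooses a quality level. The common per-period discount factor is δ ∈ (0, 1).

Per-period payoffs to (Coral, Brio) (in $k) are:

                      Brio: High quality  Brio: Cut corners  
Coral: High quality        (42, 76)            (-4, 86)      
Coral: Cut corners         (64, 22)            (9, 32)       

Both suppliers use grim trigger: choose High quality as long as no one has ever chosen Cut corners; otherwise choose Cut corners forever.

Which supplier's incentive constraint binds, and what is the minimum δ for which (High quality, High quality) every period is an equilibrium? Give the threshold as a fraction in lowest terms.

Coral: cooperation gives 42 each period; deviation gives 64 once then 9 forever.
  42/(1−δ) ≥ 64 + 9δ/(1−δ) ⇒ δ ≥ 22/55 = 2/5.
Brio: cooperation gives 76 each period; deviation gives 86 once then 32 forever.
  δ ≥ 10/54 = 5/27.
Both must hold, so the binding constraint is Coral's: δ ≥ 2/5.

Coral; δ ≥ 2/5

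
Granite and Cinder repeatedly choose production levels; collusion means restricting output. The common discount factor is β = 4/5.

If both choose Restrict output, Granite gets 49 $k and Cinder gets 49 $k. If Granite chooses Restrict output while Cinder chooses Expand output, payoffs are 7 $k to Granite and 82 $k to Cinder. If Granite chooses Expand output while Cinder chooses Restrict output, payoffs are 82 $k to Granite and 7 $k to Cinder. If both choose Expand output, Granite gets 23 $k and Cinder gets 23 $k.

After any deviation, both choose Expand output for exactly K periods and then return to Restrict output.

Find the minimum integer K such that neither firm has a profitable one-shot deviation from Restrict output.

2

No profitable deviation requires (49−23)(β+…+β^K) ≥ 82−49, i.e. β+…+β^K ≥ 33/26 ≈ 1.2692.
With β = 4/5, the partial sums are K=1: 0.8000, K=2: 1.4400.
K = 2 is the first length at which the sum reaches 1.2692.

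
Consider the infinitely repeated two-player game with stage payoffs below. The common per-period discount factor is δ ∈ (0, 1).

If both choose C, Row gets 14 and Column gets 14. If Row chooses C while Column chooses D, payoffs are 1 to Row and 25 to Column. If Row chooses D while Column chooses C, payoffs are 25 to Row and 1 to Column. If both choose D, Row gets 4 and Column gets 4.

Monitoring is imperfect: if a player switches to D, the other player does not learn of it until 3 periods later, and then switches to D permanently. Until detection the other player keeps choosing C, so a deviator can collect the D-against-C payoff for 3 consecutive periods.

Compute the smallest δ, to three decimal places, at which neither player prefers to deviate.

0.806

The best deviation is to choose D for all 3 undetected periods, earning 25 each, then 4 forever once detected.
Deviation value: 25(1−δ^3)/(1−δ) + 4δ^3/(1−δ); cooperation value: 14/(1−δ).
IC: 14 ≥ 25(1−δ^3) + 4δ^3 = 25 − 21δ^3.
So δ^3 ≥ 11/21, giving δ ≥ (11/21)^(1/3) ≈ 0.806.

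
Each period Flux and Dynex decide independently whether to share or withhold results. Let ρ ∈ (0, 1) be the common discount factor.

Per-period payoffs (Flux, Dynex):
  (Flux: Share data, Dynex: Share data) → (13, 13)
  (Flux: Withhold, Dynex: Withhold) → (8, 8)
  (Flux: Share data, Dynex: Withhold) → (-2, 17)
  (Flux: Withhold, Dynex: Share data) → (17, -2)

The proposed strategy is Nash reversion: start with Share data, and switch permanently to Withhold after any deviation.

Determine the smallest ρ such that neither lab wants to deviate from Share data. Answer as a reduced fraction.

One-period gain from deviating is 17 − 13 = 4. The loss is 13 − 8 = 5 in every subsequent period, with present value 5·ρ/(1−ρ).
Deviation is unprofitable when 5·ρ/(1−ρ) ≥ 4, i.e. ρ/(1−ρ) ≥ 4/5.
Equivalently ρ ≥ 4/(4+5) = 4/9.

4/9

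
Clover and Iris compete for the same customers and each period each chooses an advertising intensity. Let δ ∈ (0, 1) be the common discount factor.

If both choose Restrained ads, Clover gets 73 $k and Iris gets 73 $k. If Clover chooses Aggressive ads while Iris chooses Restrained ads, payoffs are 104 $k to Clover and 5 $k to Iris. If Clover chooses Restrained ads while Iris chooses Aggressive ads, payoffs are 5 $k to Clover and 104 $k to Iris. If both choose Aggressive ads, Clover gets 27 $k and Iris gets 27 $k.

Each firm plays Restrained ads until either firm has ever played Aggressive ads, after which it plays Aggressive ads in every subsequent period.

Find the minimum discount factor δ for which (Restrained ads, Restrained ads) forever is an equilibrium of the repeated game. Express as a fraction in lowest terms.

31/77

Under grim trigger the critical discount factor is (T−C)/(T−P) with T = 104, C = 73, P = 27.
δ* = (104−73)/(104−27) = 31/77.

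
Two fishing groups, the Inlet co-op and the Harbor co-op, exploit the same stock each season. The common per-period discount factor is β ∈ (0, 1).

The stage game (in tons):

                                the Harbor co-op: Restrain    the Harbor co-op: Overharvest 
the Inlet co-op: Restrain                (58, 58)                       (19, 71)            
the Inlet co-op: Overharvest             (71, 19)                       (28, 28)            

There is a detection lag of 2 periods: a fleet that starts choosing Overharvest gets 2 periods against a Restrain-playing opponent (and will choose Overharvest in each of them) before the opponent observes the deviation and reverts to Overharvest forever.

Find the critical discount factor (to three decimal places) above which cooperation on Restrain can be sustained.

A deviator earns 71 for 2 periods, then 28 forever; cooperating earns 58 forever. Multiplying the IC by (1−β):
58 ≥ 71(1−β^2) + 28β^2, so 43·β^2 ≥ 13 and β^2 ≥ 13/43.
β ≥ (13/43)^(1/2) ≈ 0.550.

0.550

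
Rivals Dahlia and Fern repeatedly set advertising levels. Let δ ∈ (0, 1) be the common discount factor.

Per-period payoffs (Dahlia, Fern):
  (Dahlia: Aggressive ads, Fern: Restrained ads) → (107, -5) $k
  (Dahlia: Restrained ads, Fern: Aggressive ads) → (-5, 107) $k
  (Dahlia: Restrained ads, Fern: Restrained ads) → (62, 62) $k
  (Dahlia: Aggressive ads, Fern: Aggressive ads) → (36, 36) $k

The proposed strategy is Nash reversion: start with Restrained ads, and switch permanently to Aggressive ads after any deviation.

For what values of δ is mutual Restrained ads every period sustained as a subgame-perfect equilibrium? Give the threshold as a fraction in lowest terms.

45/71

One-period gain from deviating is 107 − 62 = 45. The loss is 62 − 36 = 26 in every subsequent period, with present value 26·δ/(1−δ).
Deviation is unprofitable when 26·δ/(1−δ) ≥ 45, i.e. δ/(1−δ) ≥ 45/26.
Equivalently δ ≥ 45/(45+26) = 45/71.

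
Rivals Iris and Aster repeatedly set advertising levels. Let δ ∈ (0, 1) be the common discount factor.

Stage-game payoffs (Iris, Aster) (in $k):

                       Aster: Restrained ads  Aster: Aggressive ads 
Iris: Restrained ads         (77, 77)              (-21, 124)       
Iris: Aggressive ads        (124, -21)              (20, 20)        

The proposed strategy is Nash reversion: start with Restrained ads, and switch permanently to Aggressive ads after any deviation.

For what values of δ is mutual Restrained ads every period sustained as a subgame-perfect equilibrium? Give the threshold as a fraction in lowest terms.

One-period gain from deviating is 124 − 77 = 47. The loss is 77 − 20 = 57 in every subsequent period, with present value 57·δ/(1−δ).
Deviation is unprofitable when 57·δ/(1−δ) ≥ 47, i.e. δ/(1−δ) ≥ 47/57.
Equivalently δ ≥ 47/(47+57) = 47/104.

47/104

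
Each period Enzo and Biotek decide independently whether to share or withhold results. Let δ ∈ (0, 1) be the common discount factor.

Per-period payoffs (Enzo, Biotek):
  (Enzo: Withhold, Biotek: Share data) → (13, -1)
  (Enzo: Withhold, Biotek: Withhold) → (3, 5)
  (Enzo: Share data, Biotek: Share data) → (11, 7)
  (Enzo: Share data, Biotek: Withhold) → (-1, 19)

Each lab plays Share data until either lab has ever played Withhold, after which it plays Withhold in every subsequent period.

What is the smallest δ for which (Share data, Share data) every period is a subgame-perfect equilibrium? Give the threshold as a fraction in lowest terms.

Enzo: cooperation gives 11 each period; deviation gives 13 once then 3 forever.
  11/(1−δ) ≥ 13 + 3δ/(1−δ) ⇒ δ ≥ 2/10 = 1/5.
Biotek: cooperation gives 7 each period; deviation gives 19 once then 5 forever.
  δ ≥ 12/14 = 6/7.
Both must hold, so the binding constraint is Biotek's: δ ≥ 6/7.

6/7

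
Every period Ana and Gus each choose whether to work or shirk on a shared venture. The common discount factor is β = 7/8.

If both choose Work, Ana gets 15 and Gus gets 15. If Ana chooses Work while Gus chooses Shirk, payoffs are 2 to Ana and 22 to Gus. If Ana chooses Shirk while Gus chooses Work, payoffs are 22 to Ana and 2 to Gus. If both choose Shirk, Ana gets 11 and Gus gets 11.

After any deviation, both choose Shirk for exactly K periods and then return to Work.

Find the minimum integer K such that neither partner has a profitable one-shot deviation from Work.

3

IC: β(1−β^K)/(1−β) ≥ (22−15)/(15−11) = 7/4.
With β = 7/8: need 1 − β^K ≥ 7/4·(1−7/8)/(7/8), i.e. β^K ≤ 0.7500.
Since (7/8)^2 = 0.7656 and (7/8)^3 = 0.6699, the smallest such K is 3.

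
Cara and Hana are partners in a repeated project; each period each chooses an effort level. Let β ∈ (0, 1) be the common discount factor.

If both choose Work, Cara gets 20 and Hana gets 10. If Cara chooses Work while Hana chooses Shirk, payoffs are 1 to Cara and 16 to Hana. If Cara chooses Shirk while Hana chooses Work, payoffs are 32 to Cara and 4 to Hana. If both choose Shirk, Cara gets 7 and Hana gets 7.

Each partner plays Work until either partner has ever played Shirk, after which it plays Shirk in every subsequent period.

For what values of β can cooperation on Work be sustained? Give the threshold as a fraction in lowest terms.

Cara's threshold: (32−20)/(32−7) = 12/25.
Hana's threshold: (16−10)/(16−7) = 2/3.
12/25 < 2/3, so Hana binds and β* = 2/3.

2/3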